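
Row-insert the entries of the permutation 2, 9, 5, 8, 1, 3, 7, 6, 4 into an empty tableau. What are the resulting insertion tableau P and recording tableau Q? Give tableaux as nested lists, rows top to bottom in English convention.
P = [[1, 3, 4], [2, 5, 6], [7], [8], [9]], Q = [[1, 2, 4], [3, 6, 7], [5], [8], [9]]

Insert each entry of the permutation into P by Schensted row insertion, recording in Q the position of each new cell.

Insert 2: appended to row 1. P = [[2]], Q = [[1]].
Insert 9: appended to row 1. P = [[2, 9]], Q = [[1, 2]].
Insert 5: 5 bumps 9 from row 1; 9 starts row 2. P = [[2, 5], [9]], Q = [[1, 2], [3]].
Insert 8: appended to row 1. P = [[2, 5, 8], [9]], Q = [[1, 2, 4], [3]].
Insert 1: 1 bumps 2 from row 1; 2 bumps 9 from row 2; 9 starts row 3. P = [[1, 5, 8], [2], [9]], Q = [[1, 2, 4], [3], [5]].
Insert 3: 3 bumps 5 from row 1; 5 appends to row 2. P = [[1, 3, 8], [2, 5], [9]], Q = [[1, 2, 4], [3, 6], [5]].
Insert 7: 7 bumps 8 from row 1; 8 appends to row 2. P = [[1, 3, 7], [2, 5, 8], [9]], Q = [[1, 2, 4], [3, 6, 7], [5]].
Insert 6: 6 bumps 7 from row 1; 7 bumps 8 from row 2; 8 bumps 9 from row 3; 9 starts row 4. P = [[1, 3, 6], [2, 5, 7], [8], [9]], Q = [[1, 2, 4], [3, 6, 7], [5], [8]].
Insert 4: 4 bumps 6 from row 1; 6 bumps 7 from row 2; 7 bumps 8 from row 3; 8 bumps 9 from row 4; 9 starts row 5. P = [[1, 3, 4], [2, 5, 6], [7], [8], [9]], Q = [[1, 2, 4], [3, 6, 7], [5], [8], [9]].

So P = [[1, 3, 4], [2, 5, 6], [7], [8], [9]], Q = [[1, 2, 4], [3, 6, 7], [5], [8], [9]].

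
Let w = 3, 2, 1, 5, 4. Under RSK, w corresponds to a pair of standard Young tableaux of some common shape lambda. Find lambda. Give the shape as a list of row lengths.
[2, 2, 1]

RSK row insertion gives P = [[1, 4], [2, 5], [3]], which has shape [2, 2, 1].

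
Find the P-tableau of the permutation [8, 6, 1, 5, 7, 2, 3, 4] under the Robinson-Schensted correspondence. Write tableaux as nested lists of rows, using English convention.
P = [[1, 2, 3, 4], [5, 7], [6], [8]]

Insert 8: appended to row 1. P = [[8]].
Insert 6: 6 bumps 8 from row 1; 8 starts row 2. P = [[6], [8]].
Insert 1: 1 bumps 6 from row 1; 6 bumps 8 from row 2; 8 starts row 3. P = [[1], [6], [8]].
Insert 5: appended to row 1. P = [[1, 5], [6], [8]].
Insert 7: appended to row 1. P = [[1, 5, 7], [6], [8]].
Insert 2: 2 bumps 5 from row 1; 5 bumps 6 from row 2; 6 bumps 8 from row 3; 8 starts row 4. P = [[1, 2, 7], [5], [6], [8]].
Insert 3: 3 bumps 7 from row 1; 7 appends to row 2. P = [[1, 2, 3], [5, 7], [6], [8]].
Insert 4: appended to row 1. P = [[1, 2, 3, 4], [5, 7], [6], [8]].

So P = [[1, 2, 3, 4], [5, 7], [6], [8]].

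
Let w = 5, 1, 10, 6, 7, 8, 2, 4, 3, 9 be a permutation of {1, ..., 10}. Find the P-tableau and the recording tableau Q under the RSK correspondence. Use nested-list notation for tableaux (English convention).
P = [[1, 2, 3, 8, 9], [4, 6, 7], [5], [10]], Q = [[1, 3, 5, 6, 10], [2, 4, 8], [7], [9]]

Insert each entry of the permutation into P by Schensted row insertion, recording in Q the position of each new cell.

Insert 5: appended to row 1. P = [[5]].
Insert 1: 1 bumps 5 from row 1; 5 starts row 2. P = [[1], [5]].
Insert 10: appended to row 1. P = [[1, 10], [5]].
Insert 6: 6 bumps 10 from row 1; 10 appends to row 2. P = [[1, 6], [5, 10]].
Insert 7: appended to row 1. P = [[1, 6, 7], [5, 10]].
Insert 8: appended to row 1. P = [[1, 6, 7, 8], [5, 10]].
Insert 2: 2 bumps 6 from row 1; 6 bumps 10 from row 2; 10 starts row 3. P = [[1, 2, 7, 8], [5, 6], [10]].
Insert 4: 4 bumps 7 from row 1; 7 appends to row 2. P = [[1, 2, 4, 8], [5, 6, 7], [10]].
Insert 3: 3 bumps 4 from row 1; 4 bumps 5 from row 2; 5 bumps 10 from row 3; 10 starts row 4. P = [[1, 2, 3, 8], [4, 6, 7], [5], [10]].
Insert 9: appended to row 1. P = [[1, 2, 3, 8, 9], [4, 6, 7], [5], [10]].

So P = [[1, 2, 3, 8, 9], [4, 6, 7], [5], [10]], Q = [[1, 3, 5, 6, 10], [2, 4, 8], [7], [9]].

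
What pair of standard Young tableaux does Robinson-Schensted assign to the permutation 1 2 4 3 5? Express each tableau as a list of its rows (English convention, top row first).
P = [[1, 2, 3, 5], [4]], Q = [[1, 2, 3, 5], [4]]

Insert each entry of the permutation into P by Schensted row insertion, recording in Q the position of each new cell.

Insert 1: appended to row 1. P = [[1]].
Insert 2: appended to row 1. P = [[1, 2]].
Insert 4: appended to row 1. P = [[1, 2, 4]].
Insert 3: 3 bumps 4 from row 1; 4 starts row 2. P = [[1, 2, 3], [4]].
Insert 5: appended to row 1. P = [[1, 2, 3, 5], [4]].

So P = [[1, 2, 3, 5], [4]], Q = [[1, 2, 3, 5], [4]].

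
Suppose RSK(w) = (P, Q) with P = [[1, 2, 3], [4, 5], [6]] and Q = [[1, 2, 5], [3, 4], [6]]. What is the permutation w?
Reverse the RSK construction: for i from n down to 1, find the cell of Q containing i, remove the entry at that cell from P, and reverse-bump it up through P; the value ejected from row 1 is w(i).

Step i=6: Q has 6 at row 3, column 1; remove 6 from row 3 of P and reverse-bump: 6 enters row 2 and ejects 5; 5 enters row 1 and ejects 3. So w(6) = 3. P is now [[1, 2, 5], [4, 6]].
Step i=5: Q has 5 at row 1, column 3; remove that cell from P, ejecting 5. So w(5) = 5. P is now [[1, 2], [4, 6]].
Step i=4: Q has 4 at row 2, column 2; remove 6 from row 2 of P and reverse-bump: 6 enters row 1 and ejects 2. So w(4) = 2. P is now [[1, 6], [4]].
Step i=3: Q has 3 at row 2, column 1; remove 4 from row 2 of P and reverse-bump: 4 enters row 1 and ejects 1. So w(3) = 1. P is now [[4, 6]].
Step i=2: Q has 2 at row 1, column 2; remove that cell from P, ejecting 6. So w(2) = 6. P is now [[4]].
Step i=1: Q has 1 at row 1, column 1; remove that cell from P, ejecting 4. So w(1) = 4. P is now [].

So w = 4 6 1 2 5 3.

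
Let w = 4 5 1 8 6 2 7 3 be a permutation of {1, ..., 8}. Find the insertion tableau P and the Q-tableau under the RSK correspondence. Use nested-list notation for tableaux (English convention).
P = [[1, 2, 3, 7], [4, 5, 6], [8]], Q = [[1, 2, 4, 7], [3, 5, 8], [6]]

Insert each entry of the permutation into P by Schensted row insertion, recording in Q the position of each new cell.

Insert 4: appended to row 1. P = [[4]].
Insert 5: appended to row 1. P = [[4, 5]].
Insert 1: 1 bumps 4 from row 1; 4 starts row 2. P = [[1, 5], [4]].
Insert 8: appended to row 1. P = [[1, 5, 8], [4]].
Insert 6: 6 bumps 8 from row 1; 8 appends to row 2. P = [[1, 5, 6], [4, 8]].
Insert 2: 2 bumps 5 from row 1; 5 bumps 8 from row 2; 8 starts row 3. P = [[1, 2, 6], [4, 5], [8]].
Insert 7: appended to row 1. P = [[1, 2, 6, 7], [4, 5], [8]].
Insert 3: 3 bumps 6 from row 1; 6 appends to row 2. P = [[1, 2, 3, 7], [4, 5, 6], [8]].

So P = [[1, 2, 3, 7], [4, 5, 6], [8]], Q = [[1, 2, 4, 7], [3, 5, 8], [6]].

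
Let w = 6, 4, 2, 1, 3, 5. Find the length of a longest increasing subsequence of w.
3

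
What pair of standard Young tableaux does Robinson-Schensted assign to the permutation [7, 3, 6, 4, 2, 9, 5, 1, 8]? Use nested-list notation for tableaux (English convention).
Insert each entry of the permutation into P by Schensted row insertion, recording in Q the position of each new cell.

After inserting 7: P = [[7]].
After inserting 3: P = [[3], [7]].
After inserting 6: P = [[3, 6], [7]].
After inserting 4: P = [[3, 4], [6], [7]].
After inserting 2: P = [[2, 4], [3], [6], [7]].
After inserting 9: P = [[2, 4, 9], [3], [6], [7]].
After inserting 5: P = [[2, 4, 5], [3, 9], [6], [7]].
After inserting 1: P = [[1, 4, 5], [2, 9], [3], [6], [7]].
After inserting 8: P = [[1, 4, 5, 8], [2, 9], [3], [6], [7]].

So P = [[1, 4, 5, 8], [2, 9], [3], [6], [7]], Q = [[1, 3, 6, 9], [2, 7], [4], [5], [8]].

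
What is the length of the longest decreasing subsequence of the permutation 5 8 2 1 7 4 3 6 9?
4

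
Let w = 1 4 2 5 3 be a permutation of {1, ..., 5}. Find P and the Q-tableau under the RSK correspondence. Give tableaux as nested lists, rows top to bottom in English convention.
P = [[1, 2, 3], [4, 5]], Q = [[1, 2, 4], [3, 5]]

Insert each entry of the permutation into P by Schensted row insertion, recording in Q the position of each new cell.

Insert 1: appended to row 1. P = [[1]], Q = [[1]].
Insert 4: appended to row 1. P = [[1, 4]], Q = [[1, 2]].
Insert 2: 2 bumps 4 from row 1; 4 starts row 2. P = [[1, 2], [4]], Q = [[1, 2], [3]].
Insert 5: appended to row 1. P = [[1, 2, 5], [4]], Q = [[1, 2, 4], [3]].
Insert 3: 3 bumps 5 from row 1; 5 appends to row 2. P = [[1, 2, 3], [4, 5]], Q = [[1, 2, 4], [3, 5]].

So P = [[1, 2, 3], [4, 5]], Q = [[1, 2, 4], [3, 5]].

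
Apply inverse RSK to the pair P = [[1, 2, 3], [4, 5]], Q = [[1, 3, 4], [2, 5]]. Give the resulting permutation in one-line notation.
Reverse RSK: for i = n, n-1, ..., 1, locate i in Q, remove the corresponding corner cell from P, and reverse-bump its entry up through P; the value ejected from row 1 is w(i).

So w = 4 1 2 5 3.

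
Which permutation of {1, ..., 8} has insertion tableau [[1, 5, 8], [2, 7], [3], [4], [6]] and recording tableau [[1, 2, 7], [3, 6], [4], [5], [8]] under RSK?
6 7 4 3 2 5 8 1

Reverse RSK: for i = n, n-1, ..., 1, locate i in Q, remove the corresponding corner cell from P, and reverse-bump its entry up through P; the value ejected from row 1 is w(i).

So w = 6 7 4 3 2 5 8 1.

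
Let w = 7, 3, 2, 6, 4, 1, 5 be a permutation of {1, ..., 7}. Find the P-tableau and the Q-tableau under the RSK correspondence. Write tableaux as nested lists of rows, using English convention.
Insert each entry of the permutation into P by Schensted row insertion, recording in Q the position of each new cell.

Insert 7: appended to row 1. P = [[7]].
Insert 3: 3 bumps 7 from row 1; 7 starts row 2. P = [[3], [7]].
Insert 2: 2 bumps 3 from row 1; 3 bumps 7 from row 2; 7 starts row 3. P = [[2], [3], [7]].
Insert 6: appended to row 1. P = [[2, 6], [3], [7]].
Insert 4: 4 bumps 6 from row 1; 6 appends to row 2. P = [[2, 4], [3, 6], [7]].
Insert 1: 1 bumps 2 from row 1; 2 bumps 3 from row 2; 3 bumps 7 from row 3; 7 starts row 4. P = [[1, 4], [2, 6], [3], [7]].
Insert 5: appended to row 1. P = [[1, 4, 5], [2, 6], [3], [7]].

So P = [[1, 4, 5], [2, 6], [3], [7]], Q = [[1, 4, 7], [2, 5], [3], [6]].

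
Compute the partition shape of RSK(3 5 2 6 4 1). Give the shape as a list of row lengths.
Row-insert each entry into an empty tableau.

After inserting 3: P = [[3]].
After inserting 5: P = [[3, 5]].
After inserting 2: P = [[2, 5], [3]].
After inserting 6: P = [[2, 5, 6], [3]].
After inserting 4: P = [[2, 4, 6], [3, 5]].
After inserting 1: P = [[1, 4, 6], [2, 5], [3]].

The final insertion tableau P = [[1, 4, 6], [2, 5], [3]] has shape [3, 2, 1].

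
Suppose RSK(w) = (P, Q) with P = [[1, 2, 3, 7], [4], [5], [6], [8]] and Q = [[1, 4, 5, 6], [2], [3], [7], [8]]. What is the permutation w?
Reverse the RSK construction: for i from n down to 1, find the cell of Q containing i, remove the entry at that cell from P, and reverse-bump it up through P; the value ejected from row 1 is w(i).

Step i=8: Q has 8 at row 5, column 1; remove 8 from row 5 of P and reverse-bump: 8 enters row 4 and ejects 6; 6 enters row 3 and ejects 5; 5 enters row 2 and ejects 4; 4 enters row 1 and ejects 3. So w(8) = 3. P is now [[1, 2, 4, 7], [5], [6], [8]].
Step i=7: Q has 7 at row 4, column 1; remove 8 from row 4 of P and reverse-bump: 8 enters row 3 and ejects 6; 6 enters row 2 and ejects 5; 5 enters row 1 and ejects 4. So w(7) = 4. P is now [[1, 2, 5, 7], [6], [8]].
Step i=6: Q has 6 at row 1, column 4; remove that cell from P, ejecting 7. So w(6) = 7. P is now [[1, 2, 5], [6], [8]].
Step i=5: Q has 5 at row 1, column 3; remove that cell from P, ejecting 5. So w(5) = 5. P is now [[1, 2], [6], [8]].
Step i=4: Q has 4 at row 1, column 2; remove that cell from P, ejecting 2. So w(4) = 2. P is now [[1], [6], [8]].
Step i=3: Q has 3 at row 3, column 1; remove 8 from row 3 of P and reverse-bump: 8 enters row 2 and ejects 6; 6 enters row 1 and ejects 1. So w(3) = 1. P is now [[6], [8]].
Step i=2: Q has 2 at row 2, column 1; remove 8 from row 2 of P and reverse-bump: 8 enters row 1 and ejects 6. So w(2) = 6. P is now [[8]].
Step i=1: Q has 1 at row 1, column 1; remove that cell from P, ejecting 8. So w(1) = 8. P is now [].

So w = 8 6 1 2 5 7 4 3.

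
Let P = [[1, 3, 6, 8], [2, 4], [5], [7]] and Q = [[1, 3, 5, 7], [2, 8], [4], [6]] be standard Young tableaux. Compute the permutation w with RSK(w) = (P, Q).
Reverse the RSK construction: for i from n down to 1, find the cell of Q containing i, remove the entry at that cell from P, and reverse-bump it up through P; the value ejected from row 1 is w(i).

Step i=8: Q has 8 at row 2, column 2; remove 4 from row 2 of P and reverse-bump: 4 enters row 1 and ejects 3. So w(8) = 3. P is now [[1, 4, 6, 8], [2], [5], [7]].
Step i=7: Q has 7 at row 1, column 4; remove that cell from P, ejecting 8. So w(7) = 8. P is now [[1, 4, 6], [2], [5], [7]].
Step i=6: Q has 6 at row 4, column 1; remove 7 from row 4 of P and reverse-bump: 7 enters row 3 and ejects 5; 5 enters row 2 and ejects 2; 2 enters row 1 and ejects 1. So w(6) = 1. P is now [[2, 4, 6], [5], [7]].
Step i=5: Q has 5 at row 1, column 3; remove that cell from P, ejecting 6. So w(5) = 6. P is now [[2, 4], [5], [7]].
Step i=4: Q has 4 at row 3, column 1; remove 7 from row 3 of P and reverse-bump: 7 enters row 2 and ejects 5; 5 enters row 1 and ejects 4. So w(4) = 4. P is now [[2, 5], [7]].
Step i=3: Q has 3 at row 1, column 2; remove that cell from P, ejecting 5. So w(3) = 5. P is now [[2], [7]].
Step i=2: Q has 2 at row 2, column 1; remove 7 from row 2 of P and reverse-bump: 7 enters row 1 and ejects 2. So w(2) = 2. P is now [[7]].
Step i=1: Q has 1 at row 1, column 1; remove that cell from P, ejecting 7. So w(1) = 7. P is now [].

So w = 7 2 5 4 6 1 8 3.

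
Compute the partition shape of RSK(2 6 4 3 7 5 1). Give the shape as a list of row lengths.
RSK row insertion gives P = [[1, 3, 5], [2, 7], [4], [6]], which has shape [3, 2, 1, 1].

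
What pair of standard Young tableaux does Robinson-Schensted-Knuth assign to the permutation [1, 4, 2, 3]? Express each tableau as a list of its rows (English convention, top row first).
P = [[1, 2, 3], [4]], Q = [[1, 2, 4], [3]]

Insert each entry of the permutation into P by Schensted row insertion, recording in Q the position of each new cell.

After inserting 1: P = [[1]].
After inserting 4: P = [[1, 4]].
After inserting 2: P = [[1, 2], [4]].
After inserting 3: P = [[1, 2, 3], [4]].

So P = [[1, 2, 3], [4]], Q = [[1, 2, 4], [3]].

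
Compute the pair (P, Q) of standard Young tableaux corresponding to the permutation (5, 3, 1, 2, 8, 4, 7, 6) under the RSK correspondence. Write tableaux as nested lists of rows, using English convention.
Insert each entry of the permutation into P by Schensted row insertion, recording in Q the position of each new cell.

Insert 5: appended to row 1. P = [[5]].
Insert 3: 3 bumps 5 from row 1; 5 starts row 2. P = [[3], [5]].
Insert 1: 1 bumps 3 from row 1; 3 bumps 5 from row 2; 5 starts row 3. P = [[1], [3], [5]].
Insert 2: appended to row 1. P = [[1, 2], [3], [5]].
Insert 8: appended to row 1. P = [[1, 2, 8], [3], [5]].
Insert 4: 4 bumps 8 from row 1; 8 appends to row 2. P = [[1, 2, 4], [3, 8], [5]].
Insert 7: appended to row 1. P = [[1, 2, 4, 7], [3, 8], [5]].
Insert 6: 6 bumps 7 from row 1; 7 bumps 8 from row 2; 8 appends to row 3. P = [[1, 2, 4, 6], [3, 7], [5, 8]].

So P = [[1, 2, 4, 6], [3, 7], [5, 8]], Q = [[1, 4, 5, 7], [2, 6], [3, 8]].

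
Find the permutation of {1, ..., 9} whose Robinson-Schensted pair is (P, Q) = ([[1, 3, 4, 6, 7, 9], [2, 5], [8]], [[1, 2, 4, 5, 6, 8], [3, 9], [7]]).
2 8 3 5 6 7 1 9 4

Reverse RSK: for i = n, n-1, ..., 1, locate i in Q, remove the corresponding corner cell from P, and reverse-bump its entry up through P; the value ejected from row 1 is w(i).

So w = 2 8 3 5 6 7 1 9 4.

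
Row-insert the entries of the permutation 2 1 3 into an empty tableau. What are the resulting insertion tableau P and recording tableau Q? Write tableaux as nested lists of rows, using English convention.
P = [[1, 3], [2]], Q = [[1, 3], [2]]

Insert each entry of the permutation into P by Schensted row insertion, recording in Q the position of each new cell.

After inserting 2: P = [[2]].
After inserting 1: P = [[1], [2]].
After inserting 3: P = [[1, 3], [2]].

So P = [[1, 3], [2]], Q = [[1, 3], [2]].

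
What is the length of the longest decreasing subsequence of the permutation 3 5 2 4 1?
3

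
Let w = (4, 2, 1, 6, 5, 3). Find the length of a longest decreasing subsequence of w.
3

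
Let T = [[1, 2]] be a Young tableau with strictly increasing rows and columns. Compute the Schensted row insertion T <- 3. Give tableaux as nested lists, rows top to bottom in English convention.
[[1, 2, 3]]

3 is larger than every entry of row 1, so it is appended to row 1. The new tableau is [[1, 2, 3]].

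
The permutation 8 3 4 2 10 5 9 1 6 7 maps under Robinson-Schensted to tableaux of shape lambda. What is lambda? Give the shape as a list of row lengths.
Row-insert each entry into an empty tableau.

After inserting 8: P = [[8]].
After inserting 3: P = [[3], [8]].
After inserting 4: P = [[3, 4], [8]].
After inserting 2: P = [[2, 4], [3], [8]].
After inserting 10: P = [[2, 4, 10], [3], [8]].
After inserting 5: P = [[2, 4, 5], [3, 10], [8]].
After inserting 9: P = [[2, 4, 5, 9], [3, 10], [8]].
After inserting 1: P = [[1, 4, 5, 9], [2, 10], [3], [8]].
After inserting 6: P = [[1, 4, 5, 6], [2, 9], [3, 10], [8]].
After inserting 7: P = [[1, 4, 5, 6, 7], [2, 9], [3, 10], [8]].

The final insertion tableau P = [[1, 4, 5, 6, 7], [2, 9], [3, 10], [8]] has shape [5, 2, 2, 1].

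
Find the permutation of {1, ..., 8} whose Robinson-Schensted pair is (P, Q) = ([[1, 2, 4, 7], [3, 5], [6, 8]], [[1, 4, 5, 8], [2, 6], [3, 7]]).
6 3 1 2 8 5 4 7

Reverse the RSK construction: for i from n down to 1, find the cell of Q containing i, remove the entry at that cell from P, and reverse-bump it up through P; the value ejected from row 1 is w(i).

Step i=8: Q has 8 at row 1, column 4; remove that cell from P, ejecting 7. So w(8) = 7. P is now [[1, 2, 4], [3, 5], [6, 8]].
Step i=7: Q has 7 at row 3, column 2; remove 8 from row 3 of P and reverse-bump: 8 enters row 2 and ejects 5; 5 enters row 1 and ejects 4. So w(7) = 4. P is now [[1, 2, 5], [3, 8], [6]].
Step i=6: Q has 6 at row 2, column 2; remove 8 from row 2 of P and reverse-bump: 8 enters row 1 and ejects 5. So w(6) = 5. P is now [[1, 2, 8], [3], [6]].
Step i=5: Q has 5 at row 1, column 3; remove that cell from P, ejecting 8. So w(5) = 8. P is now [[1, 2], [3], [6]].
Step i=4: Q has 4 at row 1, column 2; remove that cell from P, ejecting 2. So w(4) = 2. P is now [[1], [3], [6]].
Step i=3: Q has 3 at row 3, column 1; remove 6 from row 3 of P and reverse-bump: 6 enters row 2 and ejects 3; 3 enters row 1 and ejects 1. So w(3) = 1. P is now [[3], [6]].
Step i=2: Q has 2 at row 2, column 1; remove 6 from row 2 of P and reverse-bump: 6 enters row 1 and ejects 3. So w(2) = 3. P is now [[6]].
Step i=1: Q has 1 at row 1, column 1; remove that cell from P, ejecting 6. So w(1) = 6. P is now [].

So w = 6 3 1 2 8 5 4 7.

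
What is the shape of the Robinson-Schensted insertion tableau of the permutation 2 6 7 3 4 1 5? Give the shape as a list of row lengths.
Row-insert each entry into an empty tableau.

After inserting 2: P = [[2]].
After inserting 6: P = [[2, 6]].
After inserting 7: P = [[2, 6, 7]].
After inserting 3: P = [[2, 3, 7], [6]].
After inserting 4: P = [[2, 3, 4], [6, 7]].
After inserting 1: P = [[1, 3, 4], [2, 7], [6]].
After inserting 5: P = [[1, 3, 4, 5], [2, 7], [6]].

The final insertion tableau P = [[1, 3, 4, 5], [2, 7], [6]] has shape [4, 2, 1].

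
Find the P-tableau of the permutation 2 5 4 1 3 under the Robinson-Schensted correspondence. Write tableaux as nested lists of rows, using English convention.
Insert 2: appended to row 1. P = [[2]].
Insert 5: appended to row 1. P = [[2, 5]].
Insert 4: 4 bumps 5 from row 1; 5 starts row 2. P = [[2, 4], [5]].
Insert 1: 1 bumps 2 from row 1; 2 bumps 5 from row 2; 5 starts row 3. P = [[1, 4], [2], [5]].
Insert 3: 3 bumps 4 from row 1; 4 appends to row 2. P = [[1, 3], [2, 4], [5]].

So P = [[1, 3], [2, 4], [5]].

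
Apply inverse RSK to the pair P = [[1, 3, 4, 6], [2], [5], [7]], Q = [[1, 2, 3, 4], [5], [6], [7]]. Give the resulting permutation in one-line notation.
Reverse the RSK construction: for i from n down to 1, find the cell of Q containing i, remove the entry at that cell from P, and reverse-bump it up through P; the value ejected from row 1 is w(i).

Step i=7: Q has 7 at row 4, column 1; remove 7 from row 4 of P and reverse-bump: 7 enters row 3 and ejects 5; 5 enters row 2 and ejects 2; 2 enters row 1 and ejects 1. So w(7) = 1. P is now [[2, 3, 4, 6], [5], [7]].
Step i=6: Q has 6 at row 3, column 1; remove 7 from row 3 of P and reverse-bump: 7 enters row 2 and ejects 5; 5 enters row 1 and ejects 4. So w(6) = 4. P is now [[2, 3, 5, 6], [7]].
Step i=5: Q has 5 at row 2, column 1; remove 7 from row 2 of P and reverse-bump: 7 enters row 1 and ejects 6. So w(5) = 6. P is now [[2, 3, 5, 7]].
Step i=4: Q has 4 at row 1, column 4; remove that cell from P, ejecting 7. So w(4) = 7. P is now [[2, 3, 5]].
Step i=3: Q has 3 at row 1, column 3; remove that cell from P, ejecting 5. So w(3) = 5. P is now [[2, 3]].
Step i=2: Q has 2 at row 1, column 2; remove that cell from P, ejecting 3. So w(2) = 3. P is now [[2]].
Step i=1: Q has 1 at row 1, column 1; remove that cell from P, ejecting 2. So w(1) = 2. P is now [].

So w = 2 3 5 7 6 4 1.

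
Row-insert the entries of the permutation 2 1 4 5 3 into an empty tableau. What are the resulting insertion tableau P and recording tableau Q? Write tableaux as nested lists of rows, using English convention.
Insert each entry of the permutation into P by Schensted row insertion, recording in Q the position of each new cell.

After inserting 2: P = [[2]].
After inserting 1: P = [[1], [2]].
After inserting 4: P = [[1, 4], [2]].
After inserting 5: P = [[1, 4, 5], [2]].
After inserting 3: P = [[1, 3, 5], [2, 4]].

So P = [[1, 3, 5], [2, 4]], Q = [[1, 3, 4], [2, 5]].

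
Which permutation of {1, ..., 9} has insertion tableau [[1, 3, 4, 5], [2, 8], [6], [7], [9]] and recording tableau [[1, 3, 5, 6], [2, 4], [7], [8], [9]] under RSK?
7 2 9 3 4 8 6 5 1

Reverse the RSK construction: for i from n down to 1, find the cell of Q containing i, remove the entry at that cell from P, and reverse-bump it up through P; the value ejected from row 1 is w(i).

Step i=9: Q has 9 at row 5, column 1; remove 9 from row 5 of P and reverse-bump: 9 enters row 4 and ejects 7; 7 enters row 3 and ejects 6; 6 enters row 2 and ejects 2; 2 enters row 1 and ejects 1. So w(9) = 1. P is now [[2, 3, 4, 5], [6, 8], [7], [9]].
Step i=8: Q has 8 at row 4, column 1; remove 9 from row 4 of P and reverse-bump: 9 enters row 3 and ejects 7; 7 enters row 2 and ejects 6; 6 enters row 1 and ejects 5. So w(8) = 5. P is now [[2, 3, 4, 6], [7, 8], [9]].
Step i=7: Q has 7 at row 3, column 1; remove 9 from row 3 of P and reverse-bump: 9 enters row 2 and ejects 8; 8 enters row 1 and ejects 6. So w(7) = 6. P is now [[2, 3, 4, 8], [7, 9]].
Step i=6: Q has 6 at row 1, column 4; remove that cell from P, ejecting 8. So w(6) = 8. P is now [[2, 3, 4], [7, 9]].
Step i=5: Q has 5 at row 1, column 3; remove that cell from P, ejecting 4. So w(5) = 4. P is now [[2, 3], [7, 9]].
Step i=4: Q has 4 at row 2, column 2; remove 9 from row 2 of P and reverse-bump: 9 enters row 1 and ejects 3. So w(4) = 3. P is now [[2, 9], [7]].
Step i=3: Q has 3 at row 1, column 2; remove that cell from P, ejecting 9. So w(3) = 9. P is now [[2], [7]].
Step i=2: Q has 2 at row 2, column 1; remove 7 from row 2 of P and reverse-bump: 7 enters row 1 and ejects 2. So w(2) = 2. P is now [[7]].
Step i=1: Q has 1 at row 1, column 1; remove that cell from P, ejecting 7. So w(1) = 7. P is now [].

So w = 7 2 9 3 4 8 6 5 1.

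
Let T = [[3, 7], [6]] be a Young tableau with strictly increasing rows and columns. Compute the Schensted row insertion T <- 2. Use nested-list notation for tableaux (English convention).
[[2, 7], [3], [6]]

In row 1, 2 replaces 3 (the leftmost entry greater than 2); 3 is bumped to row 2. In row 2, 3 replaces 6 (the leftmost entry greater than 3); 6 is bumped to row 3. 6 starts a new row 3. The new tableau is [[2, 7], [3], [6]].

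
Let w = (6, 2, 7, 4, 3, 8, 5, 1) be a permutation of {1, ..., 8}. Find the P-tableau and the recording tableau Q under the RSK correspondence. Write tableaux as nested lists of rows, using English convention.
P = [[1, 3, 5], [2, 7, 8], [4], [6]], Q = [[1, 3, 6], [2, 4, 7], [5], [8]]

Insert each entry of the permutation into P by Schensted row insertion, recording in Q the position of each new cell.

Insert 6: appended to row 1. P = [[6]].
Insert 2: 2 bumps 6 from row 1; 6 starts row 2. P = [[2], [6]].
Insert 7: appended to row 1. P = [[2, 7], [6]].
Insert 4: 4 bumps 7 from row 1; 7 appends to row 2. P = [[2, 4], [6, 7]].
Insert 3: 3 bumps 4 from row 1; 4 bumps 6 from row 2; 6 starts row 3. P = [[2, 3], [4, 7], [6]].
Insert 8: appended to row 1. P = [[2, 3, 8], [4, 7], [6]].
Insert 5: 5 bumps 8 from row 1; 8 appends to row 2. P = [[2, 3, 5], [4, 7, 8], [6]].
Insert 1: 1 bumps 2 from row 1; 2 bumps 4 from row 2; 4 bumps 6 from row 3; 6 starts row 4. P = [[1, 3, 5], [2, 7, 8], [4], [6]].

So P = [[1, 3, 5], [2, 7, 8], [4], [6]], Q = [[1, 3, 6], [2, 4, 7], [5], [8]].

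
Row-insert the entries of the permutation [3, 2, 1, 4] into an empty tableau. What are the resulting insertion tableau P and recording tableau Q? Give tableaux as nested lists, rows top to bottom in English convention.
Insert each entry of the permutation into P by Schensted row insertion, recording in Q the position of each new cell.

Insert 3: appended to row 1. P = [[3]].
Insert 2: 2 bumps 3 from row 1; 3 starts row 2. P = [[2], [3]].
Insert 1: 1 bumps 2 from row 1; 2 bumps 3 from row 2; 3 starts row 3. P = [[1], [2], [3]].
Insert 4: appended to row 1. P = [[1, 4], [2], [3]].

So P = [[1, 4], [2], [3]], Q = [[1, 4], [2], [3]].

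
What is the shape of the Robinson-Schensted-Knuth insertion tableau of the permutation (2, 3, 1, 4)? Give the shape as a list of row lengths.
[3, 1]

Row-insert each entry into an empty tableau.

After inserting 2: P = [[2]].
After inserting 3: P = [[2, 3]].
After inserting 1: P = [[1, 3], [2]].
After inserting 4: P = [[1, 3, 4], [2]].

The final insertion tableau P = [[1, 3, 4], [2]] has shape [3, 1].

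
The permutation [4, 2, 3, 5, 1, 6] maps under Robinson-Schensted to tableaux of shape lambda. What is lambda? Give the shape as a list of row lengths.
Row-insert each entry into an empty tableau.

After inserting 4: P = [[4]].
After inserting 2: P = [[2], [4]].
After inserting 3: P = [[2, 3], [4]].
After inserting 5: P = [[2, 3, 5], [4]].
After inserting 1: P = [[1, 3, 5], [2], [4]].
After inserting 6: P = [[1, 3, 5, 6], [2], [4]].

The final insertion tableau P = [[1, 3, 5, 6], [2], [4]] has shape [4, 1, 1].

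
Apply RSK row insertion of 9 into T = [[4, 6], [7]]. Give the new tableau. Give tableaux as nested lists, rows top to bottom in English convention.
[[4, 6, 9], [7]]

9 is larger than every entry of row 1, so it is appended to row 1. The new tableau is [[4, 6, 9], [7]].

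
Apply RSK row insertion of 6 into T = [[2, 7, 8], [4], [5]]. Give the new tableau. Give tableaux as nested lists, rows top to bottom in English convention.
[[2, 6, 8], [4, 7], [5]]

In row 1, 6 replaces 7 (the leftmost entry greater than 6); 7 is bumped to row 2. 7 is appended to row 2. The new tableau is [[2, 6, 8], [4, 7], [5]].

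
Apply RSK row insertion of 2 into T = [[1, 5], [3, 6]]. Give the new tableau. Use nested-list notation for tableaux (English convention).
[[1, 2], [3, 5], [6]]

In row 1, 2 replaces 5 (the leftmost entry greater than 2); 5 is bumped to row 2. In row 2, 5 replaces 6 (the leftmost entry greater than 5); 6 is bumped to row 3. 6 starts a new row 3. The new tableau is [[1, 2], [3, 5], [6]].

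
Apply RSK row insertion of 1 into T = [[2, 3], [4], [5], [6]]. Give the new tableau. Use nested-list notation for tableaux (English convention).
In row 1, 1 replaces 2 (the leftmost entry greater than 1); 2 is bumped to row 2. In row 2, 2 replaces 4 (the leftmost entry greater than 2); 4 is bumped to row 3. In row 3, 4 replaces 5 (the leftmost entry greater than 4); 5 is bumped to row 4. In row 4, 5 replaces 6 (the leftmost entry greater than 5); 6 is bumped to row 5. 6 starts a new row 5. The new tableau is [[1, 3], [2], [4], [5], [6]].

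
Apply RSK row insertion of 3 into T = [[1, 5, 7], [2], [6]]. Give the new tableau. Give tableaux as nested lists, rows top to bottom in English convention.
[[1, 3, 7], [2, 5], [6]]

In row 1, 3 replaces 5 (the leftmost entry greater than 3); 5 is bumped to row 2. 5 is appended to row 2. The new tableau is [[1, 3, 7], [2, 5], [6]].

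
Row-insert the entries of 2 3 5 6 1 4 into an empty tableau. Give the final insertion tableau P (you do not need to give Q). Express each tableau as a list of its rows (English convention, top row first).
After inserting 2: P = [[2]].
After inserting 3: P = [[2, 3]].
After inserting 5: P = [[2, 3, 5]].
After inserting 6: P = [[2, 3, 5, 6]].
After inserting 1: P = [[1, 3, 5, 6], [2]].
After inserting 4: P = [[1, 3, 4, 6], [2, 5]].

So P = [[1, 3, 4, 6], [2, 5]].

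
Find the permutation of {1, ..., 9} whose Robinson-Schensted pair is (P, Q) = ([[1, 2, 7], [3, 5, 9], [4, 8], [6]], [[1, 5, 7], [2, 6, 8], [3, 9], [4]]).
Reverse the RSK construction: for i from n down to 1, find the cell of Q containing i, remove the entry at that cell from P, and reverse-bump it up through P; the value ejected from row 1 is w(i).

Step i=9: Q has 9 at row 3, column 2; remove 8 from row 3 of P and reverse-bump: 8 enters row 2 and ejects 5; 5 enters row 1 and ejects 2. So w(9) = 2. P is now [[1, 5, 7], [3, 8, 9], [4], [6]].
Step i=8: Q has 8 at row 2, column 3; remove 9 from row 2 of P and reverse-bump: 9 enters row 1 and ejects 7. So w(8) = 7. P is now [[1, 5, 9], [3, 8], [4], [6]].
Step i=7: Q has 7 at row 1, column 3; remove that cell from P, ejecting 9. So w(7) = 9. P is now [[1, 5], [3, 8], [4], [6]].
Step i=6: Q has 6 at row 2, column 2; remove 8 from row 2 of P and reverse-bump: 8 enters row 1 and ejects 5. So w(6) = 5. P is now [[1, 8], [3], [4], [6]].
Step i=5: Q has 5 at row 1, column 2; remove that cell from P, ejecting 8. So w(5) = 8. P is now [[1], [3], [4], [6]].
Step i=4: Q has 4 at row 4, column 1; remove 6 from row 4 of P and reverse-bump: 6 enters row 3 and ejects 4; 4 enters row 2 and ejects 3; 3 enters row 1 and ejects 1. So w(4) = 1. P is now [[3], [4], [6]].
Step i=3: Q has 3 at row 3, column 1; remove 6 from row 3 of P and reverse-bump: 6 enters row 2 and ejects 4; 4 enters row 1 and ejects 3. So w(3) = 3. P is now [[4], [6]].
Step i=2: Q has 2 at row 2, column 1; remove 6 from row 2 of P and reverse-bump: 6 enters row 1 and ejects 4. So w(2) = 4. P is now [[6]].
Step i=1: Q has 1 at row 1, column 1; remove that cell from P, ejecting 6. So w(1) = 6. P is now [].

So w = 6 4 3 1 8 5 9 7 2.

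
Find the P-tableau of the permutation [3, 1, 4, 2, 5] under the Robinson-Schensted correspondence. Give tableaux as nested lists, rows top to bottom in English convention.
P = [[1, 2, 5], [3, 4]]

Insert 3: appended to row 1. P = [[3]].
Insert 1: 1 bumps 3 from row 1; 3 starts row 2. P = [[1], [3]].
Insert 4: appended to row 1. P = [[1, 4], [3]].
Insert 2: 2 bumps 4 from row 1; 4 appends to row 2. P = [[1, 2], [3, 4]].
Insert 5: appended to row 1. P = [[1, 2, 5], [3, 4]].

So P = [[1, 2, 5], [3, 4]].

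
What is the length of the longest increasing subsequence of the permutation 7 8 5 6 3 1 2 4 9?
4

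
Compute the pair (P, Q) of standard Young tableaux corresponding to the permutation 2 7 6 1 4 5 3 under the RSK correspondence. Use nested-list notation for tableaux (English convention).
P = [[1, 3, 5], [2, 4], [6], [7]], Q = [[1, 2, 6], [3, 5], [4], [7]]

Insert each entry of the permutation into P by Schensted row insertion, recording in Q the position of each new cell.

Insert 2: appended to row 1. P = [[2]], Q = [[1]].
Insert 7: appended to row 1. P = [[2, 7]], Q = [[1, 2]].
Insert 6: 6 bumps 7 from row 1; 7 starts row 2. P = [[2, 6], [7]], Q = [[1, 2], [3]].
Insert 1: 1 bumps 2 from row 1; 2 bumps 7 from row 2; 7 starts row 3. P = [[1, 6], [2], [7]], Q = [[1, 2], [3], [4]].
Insert 4: 4 bumps 6 from row 1; 6 appends to row 2. P = [[1, 4], [2, 6], [7]], Q = [[1, 2], [3, 5], [4]].
Insert 5: appended to row 1. P = [[1, 4, 5], [2, 6], [7]], Q = [[1, 2, 6], [3, 5], [4]].
Insert 3: 3 bumps 4 from row 1; 4 bumps 6 from row 2; 6 bumps 7 from row 3; 7 starts row 4. P = [[1, 3, 5], [2, 4], [6], [7]], Q = [[1, 2, 6], [3, 5], [4], [7]].

So P = [[1, 3, 5], [2, 4], [6], [7]], Q = [[1, 2, 6], [3, 5], [4], [7]].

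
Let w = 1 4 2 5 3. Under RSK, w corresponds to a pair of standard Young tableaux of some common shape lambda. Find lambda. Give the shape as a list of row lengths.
[3, 2]

Row-insert each entry into an empty tableau.

After inserting 1: P = [[1]].
After inserting 4: P = [[1, 4]].
After inserting 2: P = [[1, 2], [4]].
After inserting 5: P = [[1, 2, 5], [4]].
After inserting 3: P = [[1, 2, 3], [4, 5]].

The final insertion tableau P = [[1, 2, 3], [4, 5]] has shape [3, 2].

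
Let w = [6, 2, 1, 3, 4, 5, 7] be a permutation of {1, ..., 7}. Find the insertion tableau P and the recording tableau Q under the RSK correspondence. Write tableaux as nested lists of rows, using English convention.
P = [[1, 3, 4, 5, 7], [2], [6]], Q = [[1, 4, 5, 6, 7], [2], [3]]

Insert each entry of the permutation into P by Schensted row insertion, recording in Q the position of each new cell.

Insert 6: appended to row 1. P = [[6]].
Insert 2: 2 bumps 6 from row 1; 6 starts row 2. P = [[2], [6]].
Insert 1: 1 bumps 2 from row 1; 2 bumps 6 from row 2; 6 starts row 3. P = [[1], [2], [6]].
Insert 3: appended to row 1. P = [[1, 3], [2], [6]].
Insert 4: appended to row 1. P = [[1, 3, 4], [2], [6]].
Insert 5: appended to row 1. P = [[1, 3, 4, 5], [2], [6]].
Insert 7: appended to row 1. P = [[1, 3, 4, 5, 7], [2], [6]].

So P = [[1, 3, 4, 5, 7], [2], [6]], Q = [[1, 4, 5, 6, 7], [2], [3]].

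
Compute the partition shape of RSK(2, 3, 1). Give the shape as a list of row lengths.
[2, 1]

Row-insert each entry into an empty tableau.

After inserting 2: P = [[2]].
After inserting 3: P = [[2, 3]].
After inserting 1: P = [[1, 3], [2]].

The final insertion tableau P = [[1, 3], [2]] has shape [2, 1].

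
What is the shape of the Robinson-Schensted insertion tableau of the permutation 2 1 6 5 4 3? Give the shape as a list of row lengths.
[2, 2, 1, 1]

Row-insert each entry into an empty tableau.

After inserting 2: P = [[2]].
After inserting 1: P = [[1], [2]].
After inserting 6: P = [[1, 6], [2]].
After inserting 5: P = [[1, 5], [2, 6]].
After inserting 4: P = [[1, 4], [2, 5], [6]].
After inserting 3: P = [[1, 3], [2, 4], [5], [6]].

The final insertion tableau P = [[1, 3], [2, 4], [5], [6]] has shape [2, 2, 1, 1].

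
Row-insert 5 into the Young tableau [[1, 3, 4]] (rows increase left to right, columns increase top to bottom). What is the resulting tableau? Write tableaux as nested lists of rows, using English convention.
5 is larger than every entry of row 1, so it is appended to row 1. The new tableau is [[1, 3, 4, 5]].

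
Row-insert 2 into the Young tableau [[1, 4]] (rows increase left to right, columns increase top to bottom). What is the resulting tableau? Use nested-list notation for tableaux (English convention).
[[1, 2], [4]]

In row 1, 2 replaces 4 (the leftmost entry greater than 2); 4 is bumped to row 2. 4 starts a new row 2. The new tableau is [[1, 2], [4]].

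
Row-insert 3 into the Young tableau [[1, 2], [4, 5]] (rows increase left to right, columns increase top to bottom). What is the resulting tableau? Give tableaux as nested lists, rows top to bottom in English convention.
3 is larger than every entry of row 1, so it is appended to row 1. The new tableau is [[1, 2, 3], [4, 5]].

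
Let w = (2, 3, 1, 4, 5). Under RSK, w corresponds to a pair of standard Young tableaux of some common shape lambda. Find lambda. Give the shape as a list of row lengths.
Row-insert each entry into an empty tableau.

After inserting 2: P = [[2]].
After inserting 3: P = [[2, 3]].
After inserting 1: P = [[1, 3], [2]].
After inserting 4: P = [[1, 3, 4], [2]].
After inserting 5: P = [[1, 3, 4, 5], [2]].

The final insertion tableau P = [[1, 3, 4, 5], [2]] has shape [4, 1].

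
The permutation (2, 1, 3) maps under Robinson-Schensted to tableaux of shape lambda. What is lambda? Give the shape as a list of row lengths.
Row-insert each entry into an empty tableau.

After inserting 2: P = [[2]].
After inserting 1: P = [[1], [2]].
After inserting 3: P = [[1, 3], [2]].

The final insertion tableau P = [[1, 3], [2]] has shape [2, 1].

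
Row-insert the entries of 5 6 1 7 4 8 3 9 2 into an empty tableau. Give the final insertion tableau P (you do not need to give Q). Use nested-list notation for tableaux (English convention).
P = [[1, 2, 7, 8, 9], [3, 6], [4], [5]]

After inserting 5: P = [[5]].
After inserting 6: P = [[5, 6]].
After inserting 1: P = [[1, 6], [5]].
After inserting 7: P = [[1, 6, 7], [5]].
After inserting 4: P = [[1, 4, 7], [5, 6]].
After inserting 8: P = [[1, 4, 7, 8], [5, 6]].
After inserting 3: P = [[1, 3, 7, 8], [4, 6], [5]].
After inserting 9: P = [[1, 3, 7, 8, 9], [4, 6], [5]].
After inserting 2: P = [[1, 2, 7, 8, 9], [3, 6], [4], [5]].

So P = [[1, 2, 7, 8, 9], [3, 6], [4], [5]].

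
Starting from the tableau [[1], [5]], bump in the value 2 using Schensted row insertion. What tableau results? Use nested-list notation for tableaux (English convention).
[[1, 2], [5]]

2 is larger than every entry of row 1, so it is appended to row 1. The new tableau is [[1, 2], [5]].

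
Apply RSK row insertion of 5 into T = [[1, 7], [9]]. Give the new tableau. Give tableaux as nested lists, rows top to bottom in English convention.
[[1, 5], [7], [9]]

In row 1, 5 replaces 7 (the leftmost entry greater than 5); 7 is bumped to row 2. In row 2, 7 replaces 9 (the leftmost entry greater than 7); 9 is bumped to row 3. 9 starts a new row 3. The new tableau is [[1, 5], [7], [9]].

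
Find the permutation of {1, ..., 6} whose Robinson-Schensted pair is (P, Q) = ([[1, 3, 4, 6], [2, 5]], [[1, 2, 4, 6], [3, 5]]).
2 3 1 5 4 6

Reverse RSK: for i = n, n-1, ..., 1, locate i in Q, remove the corresponding corner cell from P, and reverse-bump its entry up through P; the value ejected from row 1 is w(i).

So w = 2 3 1 5 4 6.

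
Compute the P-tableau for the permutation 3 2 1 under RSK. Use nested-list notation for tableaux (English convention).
P = [[1], [2], [3]]

Insert 3: appended to row 1. P = [[3]].
Insert 2: 2 bumps 3 from row 1; 3 starts row 2. P = [[2], [3]].
Insert 1: 1 bumps 2 from row 1; 2 bumps 3 from row 2; 3 starts row 3. P = [[1], [2], [3]].

So P = [[1], [2], [3]].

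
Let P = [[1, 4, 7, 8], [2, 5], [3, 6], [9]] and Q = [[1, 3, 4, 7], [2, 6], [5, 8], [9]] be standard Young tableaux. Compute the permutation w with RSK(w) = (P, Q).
3 2 6 9 1 7 8 5 4

Reverse RSK: for i = n, n-1, ..., 1, locate i in Q, remove the corresponding corner cell from P, and reverse-bump its entry up through P; the value ejected from row 1 is w(i).

So w = 3 2 6 9 1 7 8 5 4.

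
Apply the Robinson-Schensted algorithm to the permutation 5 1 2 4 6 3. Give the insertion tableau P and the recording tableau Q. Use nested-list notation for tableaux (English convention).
P = [[1, 2, 3, 6], [4], [5]], Q = [[1, 3, 4, 5], [2], [6]]

Insert each entry of the permutation into P by Schensted row insertion, recording in Q the position of each new cell.

After inserting 5: P = [[5]].
After inserting 1: P = [[1], [5]].
After inserting 2: P = [[1, 2], [5]].
After inserting 4: P = [[1, 2, 4], [5]].
After inserting 6: P = [[1, 2, 4, 6], [5]].
After inserting 3: P = [[1, 2, 3, 6], [4], [5]].

So P = [[1, 2, 3, 6], [4], [5]], Q = [[1, 3, 4, 5], [2], [6]].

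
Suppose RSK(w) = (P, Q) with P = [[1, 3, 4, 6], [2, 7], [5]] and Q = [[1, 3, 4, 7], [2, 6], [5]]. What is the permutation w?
5 2 3 7 1 4 6

Reverse the RSK construction: for i from n down to 1, find the cell of Q containing i, remove the entry at that cell from P, and reverse-bump it up through P; the value ejected from row 1 is w(i).

Step i=7: Q has 7 at row 1, column 4; remove that cell from P, ejecting 6. So w(7) = 6. P is now [[1, 3, 4], [2, 7], [5]].
Step i=6: Q has 6 at row 2, column 2; remove 7 from row 2 of P and reverse-bump: 7 enters row 1 and ejects 4. So w(6) = 4. P is now [[1, 3, 7], [2], [5]].
Step i=5: Q has 5 at row 3, column 1; remove 5 from row 3 of P and reverse-bump: 5 enters row 2 and ejects 2; 2 enters row 1 and ejects 1. So w(5) = 1. P is now [[2, 3, 7], [5]].
Step i=4: Q has 4 at row 1, column 3; remove that cell from P, ejecting 7. So w(4) = 7. P is now [[2, 3], [5]].
Step i=3: Q has 3 at row 1, column 2; remove that cell from P, ejecting 3. So w(3) = 3. P is now [[2], [5]].
Step i=2: Q has 2 at row 2, column 1; remove 5 from row 2 of P and reverse-bump: 5 enters row 1 and ejects 2. So w(2) = 2. P is now [[5]].
Step i=1: Q has 1 at row 1, column 1; remove that cell from P, ejecting 5. So w(1) = 5. P is now [].

So w = 5 2 3 7 1 4 6.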